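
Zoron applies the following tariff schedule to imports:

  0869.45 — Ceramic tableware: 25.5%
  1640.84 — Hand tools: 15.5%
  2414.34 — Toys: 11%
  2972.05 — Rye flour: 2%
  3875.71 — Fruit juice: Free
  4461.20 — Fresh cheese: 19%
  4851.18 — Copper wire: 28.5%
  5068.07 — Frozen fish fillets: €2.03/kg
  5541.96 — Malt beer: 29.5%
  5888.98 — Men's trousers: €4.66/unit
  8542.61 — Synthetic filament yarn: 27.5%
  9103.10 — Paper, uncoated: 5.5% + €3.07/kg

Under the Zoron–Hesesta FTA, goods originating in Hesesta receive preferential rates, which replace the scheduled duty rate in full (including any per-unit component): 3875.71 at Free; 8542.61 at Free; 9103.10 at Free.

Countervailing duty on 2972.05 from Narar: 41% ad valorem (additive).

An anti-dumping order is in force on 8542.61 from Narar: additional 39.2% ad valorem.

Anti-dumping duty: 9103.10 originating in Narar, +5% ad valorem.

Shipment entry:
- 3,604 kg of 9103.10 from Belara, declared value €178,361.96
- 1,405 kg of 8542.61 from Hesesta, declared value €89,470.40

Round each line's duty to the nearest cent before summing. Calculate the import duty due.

€20,874.19

Line 1 (9103.10, Belara, 3,604 kg, €178,361.96):
Base rate for 9103.10 is 5.5% + €3.07/kg.
9103.10 has an FTA preferential rate, but origin Belara is not Hesesta; base rate stands.
The additional-duty order on 9103.10 targets Narar, not Belara; it does not apply.
Duty = €178,361.96 × 5.5% + 3,604 × €3.07 = €20,874.19.
Line 2 (8542.61, Hesesta, 1,405 kg, €89,470.40):
Base rate for 8542.61 is 27.5%.
Origin Hesesta qualifies under the Zoron–Hesesta agreement and 8542.61 is covered: preferential rate Free applies instead.
The additional-duty order on 8542.61 targets Narar, not Hesesta; it does not apply.
Duty = €89,470.40 × 0% = €0.00.
Total = €20,874.19 + €0.00 = €20,874.19.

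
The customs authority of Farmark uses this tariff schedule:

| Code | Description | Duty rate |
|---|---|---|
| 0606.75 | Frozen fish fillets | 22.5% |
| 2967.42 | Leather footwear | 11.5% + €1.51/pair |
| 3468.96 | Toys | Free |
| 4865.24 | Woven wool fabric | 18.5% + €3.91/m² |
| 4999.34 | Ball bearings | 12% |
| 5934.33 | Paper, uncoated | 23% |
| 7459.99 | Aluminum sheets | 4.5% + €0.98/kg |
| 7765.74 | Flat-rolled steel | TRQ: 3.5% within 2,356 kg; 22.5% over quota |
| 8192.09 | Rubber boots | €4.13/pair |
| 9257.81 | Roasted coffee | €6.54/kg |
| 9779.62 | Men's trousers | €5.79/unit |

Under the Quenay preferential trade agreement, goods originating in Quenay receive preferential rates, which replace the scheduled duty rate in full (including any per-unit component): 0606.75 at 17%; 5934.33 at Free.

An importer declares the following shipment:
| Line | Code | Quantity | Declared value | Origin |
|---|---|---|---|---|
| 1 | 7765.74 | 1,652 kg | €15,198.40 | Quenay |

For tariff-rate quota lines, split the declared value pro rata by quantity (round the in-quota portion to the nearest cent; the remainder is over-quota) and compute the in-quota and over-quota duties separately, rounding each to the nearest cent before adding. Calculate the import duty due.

€531.94

Line 1 (7765.74, Quenay, 1,652 kg, €15,198.40):
Code 7765.74 is under a tariff-rate quota (threshold 2,356 kg). Quantity 1,652 kg is within the quota, so the in-quota rate 3.5% applies to the full value.
Duty = €15,198.40 × 3.5% = €531.94.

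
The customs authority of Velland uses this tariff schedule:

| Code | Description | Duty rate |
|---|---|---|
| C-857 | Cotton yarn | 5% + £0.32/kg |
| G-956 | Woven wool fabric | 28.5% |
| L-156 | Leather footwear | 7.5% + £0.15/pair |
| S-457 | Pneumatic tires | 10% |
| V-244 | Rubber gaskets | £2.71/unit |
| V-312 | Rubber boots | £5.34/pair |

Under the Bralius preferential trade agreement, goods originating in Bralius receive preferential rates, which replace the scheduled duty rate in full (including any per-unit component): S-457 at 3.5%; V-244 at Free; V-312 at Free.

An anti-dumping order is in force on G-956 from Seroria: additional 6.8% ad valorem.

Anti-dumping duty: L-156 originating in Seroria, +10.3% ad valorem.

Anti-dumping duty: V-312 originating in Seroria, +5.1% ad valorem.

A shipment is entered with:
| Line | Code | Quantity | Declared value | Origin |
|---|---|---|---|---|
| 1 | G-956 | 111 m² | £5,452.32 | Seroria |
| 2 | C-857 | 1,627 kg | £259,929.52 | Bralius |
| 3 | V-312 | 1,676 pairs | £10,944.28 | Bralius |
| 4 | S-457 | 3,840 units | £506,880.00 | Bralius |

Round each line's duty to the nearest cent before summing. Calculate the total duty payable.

Line 1 (G-956, Seroria, 111 m², £5,452.32):
Base rate for G-956 is 28.5%.
Additional duty on G-956 from Seroria: +6.8%. Applied ad valorem rate: 28.5% + 6.8% = 35.3%.
Duty = £5,452.32 × 35.3% = £1,924.67.
Line 2 (C-857, Bralius, 1,627 kg, £259,929.52):
Base rate for C-857 is 5% + £0.32/kg.
Origin Bralius is the FTA partner but C-857 is not on the preference list; base rate stands.
Duty = £259,929.52 × 5% + 1,627 × £0.32 = £13,517.12.
Line 3 (V-312, Bralius, 1,676 pairs, £10,944.28):
Base rate for V-312 is £5.34/pair.
Origin Bralius qualifies under the Velland–Bralius agreement and V-312 is covered: preferential rate Free applies instead.
The additional-duty order on V-312 targets Seroria, not Bralius; it does not apply.
Duty = £10,944.28 × 0% = £0.00.
Line 4 (S-457, Bralius, 3,840 units, £506,880.00):
Base rate for S-457 is 10%.
Origin Bralius qualifies under the Velland–Bralius agreement and S-457 is covered: preferential rate 3.5% applies instead.
Duty = £506,880.00 × 3.5% = £17,740.80.
Total = £1,924.67 + £13,517.12 + £0.00 + £17,740.80 = £33,182.59.

£33,182.59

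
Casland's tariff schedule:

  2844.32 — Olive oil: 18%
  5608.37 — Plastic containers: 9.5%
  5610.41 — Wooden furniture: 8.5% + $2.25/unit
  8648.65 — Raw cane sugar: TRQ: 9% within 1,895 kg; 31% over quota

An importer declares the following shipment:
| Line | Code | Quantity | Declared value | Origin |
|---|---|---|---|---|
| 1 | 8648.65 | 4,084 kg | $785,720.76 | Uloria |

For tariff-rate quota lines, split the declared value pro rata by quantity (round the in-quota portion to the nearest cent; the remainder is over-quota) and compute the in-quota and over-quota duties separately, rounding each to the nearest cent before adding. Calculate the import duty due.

$163,366.04

Line 1 (8648.65, Uloria, 4,084 kg, $785,720.76):
Code 8648.65 is under a tariff-rate quota (threshold 1,895 kg). In-quota: 1,895 kg at 9%; over-quota: 2,189 kg at 31%.
Pro-rata value split: in-quota = $785,720.76 × 1,895/4,084 = $364,579.05; over-quota = $785,720.76 − $364,579.05 = $421,141.71.
In-quota duty = $364,579.05 × 9% = $32,812.11. Over-quota duty = $421,141.71 × 31% = $130,553.93.
Line duty = $32,812.11 + $130,553.93 = $163,366.04.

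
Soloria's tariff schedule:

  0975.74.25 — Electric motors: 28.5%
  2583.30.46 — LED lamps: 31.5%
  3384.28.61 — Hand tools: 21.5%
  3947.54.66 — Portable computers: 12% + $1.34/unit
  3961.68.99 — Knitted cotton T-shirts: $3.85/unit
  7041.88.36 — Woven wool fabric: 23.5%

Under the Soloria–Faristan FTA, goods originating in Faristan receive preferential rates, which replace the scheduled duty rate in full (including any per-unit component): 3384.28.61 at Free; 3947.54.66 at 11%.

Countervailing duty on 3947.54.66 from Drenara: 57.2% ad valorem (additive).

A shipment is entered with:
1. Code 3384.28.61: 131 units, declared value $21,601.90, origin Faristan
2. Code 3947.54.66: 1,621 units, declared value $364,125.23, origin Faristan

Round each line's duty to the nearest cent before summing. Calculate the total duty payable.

Line 1 (3384.28.61, Faristan, 131 units, $21,601.90):
Base rate for 3384.28.61 is 21.5%.
Origin Faristan qualifies under the Soloria–Faristan agreement and 3384.28.61 is covered: preferential rate Free applies instead.
Duty = $21,601.90 × 0% = $0.00.
Line 2 (3947.54.66, Faristan, 1,621 units, $364,125.23):
Base rate for 3947.54.66 is 12% + $1.34/unit.
Origin Faristan qualifies under the Soloria–Faristan agreement and 3947.54.66 is covered: preferential rate 11% applies instead.
The additional-duty order on 3947.54.66 targets Drenara, not Faristan; it does not apply.
Duty = $364,125.23 × 11% = $40,053.78.
Total = $0.00 + $40,053.78 = $40,053.78.

$40,053.78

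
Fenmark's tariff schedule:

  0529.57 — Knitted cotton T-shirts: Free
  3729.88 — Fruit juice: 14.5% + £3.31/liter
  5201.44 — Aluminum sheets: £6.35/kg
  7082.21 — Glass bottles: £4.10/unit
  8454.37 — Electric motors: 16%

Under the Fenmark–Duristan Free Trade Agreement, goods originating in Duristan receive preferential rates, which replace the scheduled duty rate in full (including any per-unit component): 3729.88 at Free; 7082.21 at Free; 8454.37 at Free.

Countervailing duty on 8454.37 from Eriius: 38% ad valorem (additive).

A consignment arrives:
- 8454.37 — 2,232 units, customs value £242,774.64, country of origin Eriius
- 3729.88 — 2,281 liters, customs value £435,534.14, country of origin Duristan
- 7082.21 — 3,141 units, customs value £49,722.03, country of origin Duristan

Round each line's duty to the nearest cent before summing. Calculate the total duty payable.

£131,098.31

Line 1 (8454.37, Eriius, 2,232 units, £242,774.64):
Base rate for 8454.37 is 16%.
8454.37 has an FTA preferential rate, but origin Eriius is not Duristan; base rate stands.
Additional duty on 8454.37 from Eriius: +38%. Applied ad valorem rate: 16% + 38% = 54%.
Duty = £242,774.64 × 54% = £131,098.31.
Line 2 (3729.88, Duristan, 2,281 liters, £435,534.14):
Base rate for 3729.88 is 14.5% + £3.31/liter.
Origin Duristan qualifies under the Fenmark–Duristan agreement and 3729.88 is covered: preferential rate Free applies instead.
Duty = £435,534.14 × 0% = £0.00.
Line 3 (7082.21, Duristan, 3,141 units, £49,722.03):
Base rate for 7082.21 is £4.10/unit.
Origin Duristan qualifies under the Fenmark–Duristan agreement and 7082.21 is covered: preferential rate Free applies instead.
Duty = £49,722.03 × 0% = £0.00.
Total = £131,098.31 + £0.00 + £0.00 = £131,098.31.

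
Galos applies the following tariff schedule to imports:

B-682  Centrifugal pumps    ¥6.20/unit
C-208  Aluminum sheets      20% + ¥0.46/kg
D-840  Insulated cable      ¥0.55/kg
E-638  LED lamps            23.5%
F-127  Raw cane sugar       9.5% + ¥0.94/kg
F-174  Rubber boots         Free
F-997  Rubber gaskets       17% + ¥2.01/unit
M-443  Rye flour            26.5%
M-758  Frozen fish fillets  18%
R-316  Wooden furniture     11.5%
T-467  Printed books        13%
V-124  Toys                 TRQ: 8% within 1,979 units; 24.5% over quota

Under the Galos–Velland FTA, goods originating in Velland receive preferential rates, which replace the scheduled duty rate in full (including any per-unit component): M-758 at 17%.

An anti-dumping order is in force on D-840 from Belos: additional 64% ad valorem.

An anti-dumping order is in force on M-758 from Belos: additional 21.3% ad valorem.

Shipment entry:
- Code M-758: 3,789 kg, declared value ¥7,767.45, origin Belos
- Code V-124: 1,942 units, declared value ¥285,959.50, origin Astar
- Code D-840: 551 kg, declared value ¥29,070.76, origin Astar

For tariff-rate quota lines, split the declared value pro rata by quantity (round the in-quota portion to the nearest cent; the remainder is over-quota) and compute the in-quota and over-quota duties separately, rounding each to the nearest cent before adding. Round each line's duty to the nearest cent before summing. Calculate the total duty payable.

¥26,232.42

Line 1 (M-758, Belos, 3,789 kg, ¥7,767.45):
Base rate for M-758 is 18%.
M-758 has an FTA preferential rate, but origin Belos is not Velland; base rate stands.
Additional duty on M-758 from Belos: +21.3%. Applied ad valorem rate: 18% + 21.3% = 39.3%.
Duty = ¥7,767.45 × 39.3% = ¥3,052.61.
Line 2 (V-124, Astar, 1,942 units, ¥285,959.50):
Code V-124 is under a tariff-rate quota (threshold 1,979 units). Quantity 1,942 units is within the quota, so the in-quota rate 8% applies to the full value.
Duty = ¥285,959.50 × 8% = ¥22,876.76.
Line 3 (D-840, Astar, 551 kg, ¥29,070.76):
Base rate for D-840 is ¥0.55/kg.
The additional-duty order on D-840 targets Belos, not Astar; it does not apply.
Duty = 551 × ¥0.55 = ¥303.05.
Total = ¥3,052.61 + ¥22,876.76 + ¥303.05 = ¥26,232.42.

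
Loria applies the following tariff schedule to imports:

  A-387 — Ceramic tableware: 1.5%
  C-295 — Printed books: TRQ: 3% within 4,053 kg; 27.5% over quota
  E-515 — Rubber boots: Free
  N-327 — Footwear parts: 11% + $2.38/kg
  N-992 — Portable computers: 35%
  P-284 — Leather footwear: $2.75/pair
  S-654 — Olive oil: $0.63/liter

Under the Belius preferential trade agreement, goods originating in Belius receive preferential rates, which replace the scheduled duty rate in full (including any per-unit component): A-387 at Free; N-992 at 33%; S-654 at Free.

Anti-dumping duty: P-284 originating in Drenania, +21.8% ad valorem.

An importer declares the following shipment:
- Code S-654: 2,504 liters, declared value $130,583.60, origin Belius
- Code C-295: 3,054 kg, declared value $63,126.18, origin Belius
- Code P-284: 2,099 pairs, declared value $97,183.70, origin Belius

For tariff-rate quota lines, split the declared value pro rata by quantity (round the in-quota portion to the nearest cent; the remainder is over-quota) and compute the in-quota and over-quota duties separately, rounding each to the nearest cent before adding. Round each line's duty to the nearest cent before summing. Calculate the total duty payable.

$7,666.04

Line 1 (S-654, Belius, 2,504 liters, $130,583.60):
Base rate for S-654 is $0.63/liter.
Origin Belius qualifies under the Loria–Belius agreement and S-654 is covered: preferential rate Free applies instead.
Duty = $130,583.60 × 0% = $0.00.
Line 2 (C-295, Belius, 3,054 kg, $63,126.18):
Code C-295 is under a tariff-rate quota (threshold 4,053 kg). Quantity 3,054 kg is within the quota, so the in-quota rate 3% applies to the full value.
Duty = $63,126.18 × 3% = $1,893.79.
Line 3 (P-284, Belius, 2,099 pairs, $97,183.70):
Base rate for P-284 is $2.75/pair.
Origin Belius is the FTA partner but P-284 is not on the preference list; base rate stands.
The additional-duty order on P-284 targets Drenania, not Belius; it does not apply.
Duty = 2,099 × $2.75 = $5,772.25.
Total = $0.00 + $1,893.79 + $5,772.25 = $7,666.04.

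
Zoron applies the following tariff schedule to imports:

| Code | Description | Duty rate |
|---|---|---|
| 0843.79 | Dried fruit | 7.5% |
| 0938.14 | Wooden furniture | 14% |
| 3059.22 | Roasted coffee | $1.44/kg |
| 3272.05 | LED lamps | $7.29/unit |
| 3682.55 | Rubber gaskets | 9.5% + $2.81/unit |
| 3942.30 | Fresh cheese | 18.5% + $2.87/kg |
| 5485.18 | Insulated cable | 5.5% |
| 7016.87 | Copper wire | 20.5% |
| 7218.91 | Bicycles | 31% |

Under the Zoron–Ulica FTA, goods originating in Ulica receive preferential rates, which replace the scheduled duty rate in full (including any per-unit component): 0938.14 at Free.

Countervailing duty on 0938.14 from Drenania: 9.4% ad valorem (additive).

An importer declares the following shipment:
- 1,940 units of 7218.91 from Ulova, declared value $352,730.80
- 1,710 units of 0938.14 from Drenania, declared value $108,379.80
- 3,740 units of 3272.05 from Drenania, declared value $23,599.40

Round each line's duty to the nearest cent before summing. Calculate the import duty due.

$161,972.02

Line 1 (7218.91, Ulova, 1,940 units, $352,730.80):
Base rate for 7218.91 is 31%.
Duty = $352,730.80 × 31% = $109,346.55.
Line 2 (0938.14, Drenania, 1,710 units, $108,379.80):
Base rate for 0938.14 is 14%.
0938.14 has an FTA preferential rate, but origin Drenania is not Ulica; base rate stands.
Additional duty on 0938.14 from Drenania: +9.4%. Applied ad valorem rate: 14% + 9.4% = 23.4%.
Duty = $108,379.80 × 23.4% = $25,360.87.
Line 3 (3272.05, Drenania, 3,740 units, $23,599.40):
Base rate for 3272.05 is $7.29/unit.
Duty = 3,740 × $7.29 = $27,264.60.
Total = $109,346.55 + $25,360.87 + $27,264.60 = $161,972.02.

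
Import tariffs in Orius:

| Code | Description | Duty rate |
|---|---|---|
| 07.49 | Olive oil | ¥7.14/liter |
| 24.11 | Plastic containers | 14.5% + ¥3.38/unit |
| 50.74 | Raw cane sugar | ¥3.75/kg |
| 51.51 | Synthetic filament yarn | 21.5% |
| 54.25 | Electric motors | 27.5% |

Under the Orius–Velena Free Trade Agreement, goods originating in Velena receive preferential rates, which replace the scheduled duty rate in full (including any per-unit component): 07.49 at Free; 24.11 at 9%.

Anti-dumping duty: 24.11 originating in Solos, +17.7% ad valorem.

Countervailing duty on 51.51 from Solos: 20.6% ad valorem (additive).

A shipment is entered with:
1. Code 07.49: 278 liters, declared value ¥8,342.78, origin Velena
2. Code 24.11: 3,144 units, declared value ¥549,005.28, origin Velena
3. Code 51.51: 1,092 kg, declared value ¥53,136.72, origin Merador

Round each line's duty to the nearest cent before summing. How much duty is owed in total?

Line 1 (07.49, Velena, 278 liters, ¥8,342.78):
Base rate for 07.49 is ¥7.14/liter.
Origin Velena qualifies under the Orius–Velena agreement and 07.49 is covered: preferential rate Free applies instead.
Duty = ¥8,342.78 × 0% = ¥0.00.
Line 2 (24.11, Velena, 3,144 units, ¥549,005.28):
Base rate for 24.11 is 14.5% + ¥3.38/unit.
Origin Velena qualifies under the Orius–Velena agreement and 24.11 is covered: preferential rate 9% applies instead.
The additional-duty order on 24.11 targets Solos, not Velena; it does not apply.
Duty = ¥549,005.28 × 9% = ¥49,410.48.
Line 3 (51.51, Merador, 1,092 kg, ¥53,136.72):
Base rate for 51.51 is 21.5%.
The additional-duty order on 51.51 targets Solos, not Merador; it does not apply.
Duty = ¥53,136.72 × 21.5% = ¥11,424.39.
Total = ¥0.00 + ¥49,410.48 + ¥11,424.39 = ¥60,834.87.

¥60,834.87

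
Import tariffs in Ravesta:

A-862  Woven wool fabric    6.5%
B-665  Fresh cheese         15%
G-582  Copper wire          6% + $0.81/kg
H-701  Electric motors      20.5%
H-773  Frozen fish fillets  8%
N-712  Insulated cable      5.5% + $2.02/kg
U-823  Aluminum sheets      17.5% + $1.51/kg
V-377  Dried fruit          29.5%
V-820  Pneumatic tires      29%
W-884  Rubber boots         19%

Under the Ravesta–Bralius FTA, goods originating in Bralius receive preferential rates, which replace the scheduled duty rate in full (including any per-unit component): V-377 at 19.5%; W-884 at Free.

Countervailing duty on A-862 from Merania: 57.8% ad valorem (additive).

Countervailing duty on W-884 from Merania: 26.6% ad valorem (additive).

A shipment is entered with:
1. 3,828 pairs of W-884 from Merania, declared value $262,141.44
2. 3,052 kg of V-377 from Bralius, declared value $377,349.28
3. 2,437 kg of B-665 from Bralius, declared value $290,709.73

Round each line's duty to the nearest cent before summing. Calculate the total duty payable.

$236,726.07

Line 1 (W-884, Merania, 3,828 pairs, $262,141.44):
Base rate for W-884 is 19%.
W-884 has an FTA preferential rate, but origin Merania is not Bralius; base rate stands.
Additional duty on W-884 from Merania: +26.6%. Applied ad valorem rate: 19% + 26.6% = 45.6%.
Duty = $262,141.44 × 45.6% = $119,536.50.
Line 2 (V-377, Bralius, 3,052 kg, $377,349.28):
Base rate for V-377 is 29.5%.
Origin Bralius qualifies under the Ravesta–Bralius agreement and V-377 is covered: preferential rate 19.5% applies instead.
Duty = $377,349.28 × 19.5% = $73,583.11.
Line 3 (B-665, Bralius, 2,437 kg, $290,709.73):
Base rate for B-665 is 15%.
Origin Bralius is the FTA partner but B-665 is not on the preference list; base rate stands.
Duty = $290,709.73 × 15% = $43,606.46.
Total = $119,536.50 + $73,583.11 + $43,606.46 = $236,726.07.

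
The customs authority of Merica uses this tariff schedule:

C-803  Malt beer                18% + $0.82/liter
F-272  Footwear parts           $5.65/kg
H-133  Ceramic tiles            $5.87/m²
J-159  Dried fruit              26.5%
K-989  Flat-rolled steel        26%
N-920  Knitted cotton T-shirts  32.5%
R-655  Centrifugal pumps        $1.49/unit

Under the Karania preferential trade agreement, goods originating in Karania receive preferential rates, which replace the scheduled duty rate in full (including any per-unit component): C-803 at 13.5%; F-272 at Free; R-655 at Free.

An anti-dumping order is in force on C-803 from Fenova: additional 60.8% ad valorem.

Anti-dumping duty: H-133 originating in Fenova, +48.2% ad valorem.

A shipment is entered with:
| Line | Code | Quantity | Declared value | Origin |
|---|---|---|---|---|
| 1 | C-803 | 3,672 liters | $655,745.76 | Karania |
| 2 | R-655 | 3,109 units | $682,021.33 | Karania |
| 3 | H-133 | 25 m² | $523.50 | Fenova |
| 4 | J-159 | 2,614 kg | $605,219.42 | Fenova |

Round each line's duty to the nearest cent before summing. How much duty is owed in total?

Line 1 (C-803, Karania, 3,672 liters, $655,745.76):
Base rate for C-803 is 18% + $0.82/liter.
Origin Karania qualifies under the Merica–Karania agreement and C-803 is covered: preferential rate 13.5% applies instead.
The additional-duty order on C-803 targets Fenova, not Karania; it does not apply.
Duty = $655,745.76 × 13.5% = $88,525.68.
Line 2 (R-655, Karania, 3,109 units, $682,021.33):
Base rate for R-655 is $1.49/unit.
Origin Karania qualifies under the Merica–Karania agreement and R-655 is covered: preferential rate Free applies instead.
Duty = $682,021.33 × 0% = $0.00.
Line 3 (H-133, Fenova, 25 m², $523.50):
Base rate for H-133 is $5.87/m².
Additional duty on H-133 from Fenova: +48.2% ad valorem. Applied ad valorem rate = 48.2%.
Duty = $523.50 × 48.2% + 25 × $5.87 = $399.08.
Line 4 (J-159, Fenova, 2,614 kg, $605,219.42):
Base rate for J-159 is 26.5%.
Duty = $605,219.42 × 26.5% = $160,383.15.
Total = $88,525.68 + $0.00 + $399.08 + $160,383.15 = $249,307.91.

$249,307.91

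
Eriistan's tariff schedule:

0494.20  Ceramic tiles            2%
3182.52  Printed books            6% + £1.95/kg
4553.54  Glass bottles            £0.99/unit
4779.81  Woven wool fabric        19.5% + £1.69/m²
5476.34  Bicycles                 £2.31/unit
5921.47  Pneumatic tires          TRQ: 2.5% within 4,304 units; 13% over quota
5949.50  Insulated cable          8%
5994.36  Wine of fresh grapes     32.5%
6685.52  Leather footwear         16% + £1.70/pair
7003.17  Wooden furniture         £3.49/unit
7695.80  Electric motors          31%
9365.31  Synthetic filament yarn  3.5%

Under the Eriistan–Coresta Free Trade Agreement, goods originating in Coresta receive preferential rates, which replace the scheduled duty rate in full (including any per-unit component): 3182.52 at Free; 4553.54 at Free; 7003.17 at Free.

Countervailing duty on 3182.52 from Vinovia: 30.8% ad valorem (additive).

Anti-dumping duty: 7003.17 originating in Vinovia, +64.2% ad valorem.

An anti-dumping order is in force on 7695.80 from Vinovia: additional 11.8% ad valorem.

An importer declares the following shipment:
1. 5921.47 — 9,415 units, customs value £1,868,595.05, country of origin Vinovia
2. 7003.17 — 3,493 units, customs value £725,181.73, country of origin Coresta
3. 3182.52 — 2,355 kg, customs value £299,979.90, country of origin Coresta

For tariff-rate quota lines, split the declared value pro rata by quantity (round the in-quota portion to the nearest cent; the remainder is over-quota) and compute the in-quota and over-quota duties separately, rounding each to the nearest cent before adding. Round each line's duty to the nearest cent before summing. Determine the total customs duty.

£153,224.79

Line 1 (5921.47, Vinovia, 9,415 units, £1,868,595.05):
Code 5921.47 is under a tariff-rate quota (threshold 4,304 units). In-quota: 4,304 units at 2.5%; over-quota: 5,111 units at 13%.
Pro-rata value split: in-quota = £1,868,595.05 × 4,304/9,415 = £854,214.88; over-quota = £1,868,595.05 − £854,214.88 = £1,014,380.17.
In-quota duty = £854,214.88 × 2.5% = £21,355.37. Over-quota duty = £1,014,380.17 × 13% = £131,869.42.
Line duty = £21,355.37 + £131,869.42 = £153,224.79.
Line 2 (7003.17, Coresta, 3,493 units, £725,181.73):
Base rate for 7003.17 is £3.49/unit.
Origin Coresta qualifies under the Eriistan–Coresta agreement and 7003.17 is covered: preferential rate Free applies instead.
The additional-duty order on 7003.17 targets Vinovia, not Coresta; it does not apply.
Duty = £725,181.73 × 0% = £0.00.
Line 3 (3182.52, Coresta, 2,355 kg, £299,979.90):
Base rate for 3182.52 is 6% + £1.95/kg.
Origin Coresta qualifies under the Eriistan–Coresta agreement and 3182.52 is covered: preferential rate Free applies instead.
The additional-duty order on 3182.52 targets Vinovia, not Coresta; it does not apply.
Duty = £299,979.90 × 0% = £0.00.
Total = £153,224.79 + £0.00 + £0.00 = £153,224.79.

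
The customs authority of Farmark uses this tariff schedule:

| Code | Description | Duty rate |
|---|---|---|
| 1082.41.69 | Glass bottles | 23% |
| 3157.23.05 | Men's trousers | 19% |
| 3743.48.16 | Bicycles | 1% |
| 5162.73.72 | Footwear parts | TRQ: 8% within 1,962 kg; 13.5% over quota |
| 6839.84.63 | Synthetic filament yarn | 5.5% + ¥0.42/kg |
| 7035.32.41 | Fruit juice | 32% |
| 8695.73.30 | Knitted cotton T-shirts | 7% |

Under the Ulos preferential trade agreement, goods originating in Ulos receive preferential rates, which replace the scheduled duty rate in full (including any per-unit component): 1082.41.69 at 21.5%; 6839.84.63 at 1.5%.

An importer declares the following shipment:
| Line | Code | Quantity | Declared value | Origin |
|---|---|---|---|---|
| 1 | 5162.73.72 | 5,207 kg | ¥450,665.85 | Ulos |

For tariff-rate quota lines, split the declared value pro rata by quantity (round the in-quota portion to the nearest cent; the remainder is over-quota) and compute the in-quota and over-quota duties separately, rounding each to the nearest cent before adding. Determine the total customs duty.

Line 1 (5162.73.72, Ulos, 5,207 kg, ¥450,665.85):
Code 5162.73.72 is under a tariff-rate quota (threshold 1,962 kg). In-quota: 1,962 kg at 8%; over-quota: 3,245 kg at 13.5%.
Pro-rata value split: in-quota = ¥450,665.85 × 1,962/5,207 = ¥169,811.10; over-quota = ¥450,665.85 − ¥169,811.10 = ¥280,854.75.
In-quota duty = ¥169,811.10 × 8% = ¥13,584.89. Over-quota duty = ¥280,854.75 × 13.5% = ¥37,915.39.
Line duty = ¥13,584.89 + ¥37,915.39 = ¥51,500.28.

¥51,500.28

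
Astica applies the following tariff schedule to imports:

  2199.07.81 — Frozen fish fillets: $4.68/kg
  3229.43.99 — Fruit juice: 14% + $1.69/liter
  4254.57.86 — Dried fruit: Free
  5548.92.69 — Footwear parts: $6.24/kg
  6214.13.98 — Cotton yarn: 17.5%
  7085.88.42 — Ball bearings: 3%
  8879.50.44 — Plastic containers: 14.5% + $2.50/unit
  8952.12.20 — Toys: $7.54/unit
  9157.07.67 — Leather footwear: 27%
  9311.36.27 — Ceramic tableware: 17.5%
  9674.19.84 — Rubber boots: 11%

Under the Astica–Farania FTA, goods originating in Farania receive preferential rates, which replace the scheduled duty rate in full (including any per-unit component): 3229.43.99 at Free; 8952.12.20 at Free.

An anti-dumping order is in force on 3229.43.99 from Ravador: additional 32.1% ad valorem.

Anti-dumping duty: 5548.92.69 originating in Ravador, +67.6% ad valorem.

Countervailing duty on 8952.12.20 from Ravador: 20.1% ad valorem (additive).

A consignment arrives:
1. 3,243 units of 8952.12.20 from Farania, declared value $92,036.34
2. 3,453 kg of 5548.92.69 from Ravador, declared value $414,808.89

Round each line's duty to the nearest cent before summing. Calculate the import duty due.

Line 1 (8952.12.20, Farania, 3,243 units, $92,036.34):
Base rate for 8952.12.20 is $7.54/unit.
Origin Farania qualifies under the Astica–Farania agreement and 8952.12.20 is covered: preferential rate Free applies instead.
The additional-duty order on 8952.12.20 targets Ravador, not Farania; it does not apply.
Duty = $92,036.34 × 0% = $0.00.
Line 2 (5548.92.69, Ravador, 3,453 kg, $414,808.89):
Base rate for 5548.92.69 is $6.24/kg.
Additional duty on 5548.92.69 from Ravador: +67.6% ad valorem. Applied ad valorem rate = 67.6%.
Duty = $414,808.89 × 67.6% + 3,453 × $6.24 = $301,957.53.
Total = $0.00 + $301,957.53 = $301,957.53.

$301,957.53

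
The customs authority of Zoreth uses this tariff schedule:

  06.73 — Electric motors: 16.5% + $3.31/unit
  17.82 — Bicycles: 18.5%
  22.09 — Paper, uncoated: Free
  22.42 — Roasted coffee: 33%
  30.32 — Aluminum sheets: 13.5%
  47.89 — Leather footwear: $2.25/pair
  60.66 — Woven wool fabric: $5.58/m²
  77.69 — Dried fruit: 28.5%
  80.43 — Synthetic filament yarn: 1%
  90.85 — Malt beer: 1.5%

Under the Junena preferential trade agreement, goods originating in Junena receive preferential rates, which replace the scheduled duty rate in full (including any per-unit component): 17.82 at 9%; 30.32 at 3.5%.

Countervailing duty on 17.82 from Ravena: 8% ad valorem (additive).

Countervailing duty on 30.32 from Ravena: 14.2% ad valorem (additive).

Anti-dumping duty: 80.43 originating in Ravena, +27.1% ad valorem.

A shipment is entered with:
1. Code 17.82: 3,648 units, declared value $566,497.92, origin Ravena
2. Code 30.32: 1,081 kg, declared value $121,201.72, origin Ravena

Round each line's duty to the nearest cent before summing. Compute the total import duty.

$183,694.83

Line 1 (17.82, Ravena, 3,648 units, $566,497.92):
Base rate for 17.82 is 18.5%.
17.82 has an FTA preferential rate, but origin Ravena is not Junena; base rate stands.
Additional duty on 17.82 from Ravena: +8%. Applied ad valorem rate: 18.5% + 8% = 26.5%.
Duty = $566,497.92 × 26.5% = $150,121.95.
Line 2 (30.32, Ravena, 1,081 kg, $121,201.72):
Base rate for 30.32 is 13.5%.
30.32 has an FTA preferential rate, but origin Ravena is not Junena; base rate stands.
Additional duty on 30.32 from Ravena: +14.2%. Applied ad valorem rate: 13.5% + 14.2% = 27.7%.
Duty = $121,201.72 × 27.7% = $33,572.88.
Total = $150,121.95 + $33,572.88 = $183,694.83.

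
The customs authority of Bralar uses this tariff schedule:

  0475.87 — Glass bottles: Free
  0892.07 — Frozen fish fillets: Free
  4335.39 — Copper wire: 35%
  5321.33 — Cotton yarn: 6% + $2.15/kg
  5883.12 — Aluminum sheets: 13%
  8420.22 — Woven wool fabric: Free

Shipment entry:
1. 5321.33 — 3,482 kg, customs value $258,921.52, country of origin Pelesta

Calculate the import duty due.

Line 1 (5321.33, Pelesta, 3,482 kg, $258,921.52):
Base rate for 5321.33 is 6% + $2.15/kg.
Duty = $258,921.52 × 6% + 3,482 × $2.15 = $23,021.59.

$23,021.59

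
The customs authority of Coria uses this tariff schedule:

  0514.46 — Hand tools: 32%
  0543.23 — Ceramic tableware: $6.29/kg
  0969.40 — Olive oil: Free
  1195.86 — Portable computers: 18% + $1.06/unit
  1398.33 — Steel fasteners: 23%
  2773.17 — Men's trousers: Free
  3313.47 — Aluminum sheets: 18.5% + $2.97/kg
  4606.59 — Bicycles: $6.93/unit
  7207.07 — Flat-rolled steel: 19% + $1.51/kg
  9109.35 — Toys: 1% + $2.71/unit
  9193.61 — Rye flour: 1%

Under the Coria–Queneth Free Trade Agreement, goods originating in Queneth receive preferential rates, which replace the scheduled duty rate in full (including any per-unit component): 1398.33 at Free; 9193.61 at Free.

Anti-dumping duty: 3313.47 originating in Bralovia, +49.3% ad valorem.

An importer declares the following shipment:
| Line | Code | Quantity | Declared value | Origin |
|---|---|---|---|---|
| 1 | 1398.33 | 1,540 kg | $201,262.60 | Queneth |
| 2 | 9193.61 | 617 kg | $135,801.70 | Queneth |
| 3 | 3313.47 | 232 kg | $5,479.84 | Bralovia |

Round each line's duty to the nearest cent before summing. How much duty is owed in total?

Line 1 (1398.33, Queneth, 1,540 kg, $201,262.60):
Base rate for 1398.33 is 23%.
Origin Queneth qualifies under the Coria–Queneth agreement and 1398.33 is covered: preferential rate Free applies instead.
Duty = $201,262.60 × 0% = $0.00.
Line 2 (9193.61, Queneth, 617 kg, $135,801.70):
Base rate for 9193.61 is 1%.
Origin Queneth qualifies under the Coria–Queneth agreement and 9193.61 is covered: preferential rate Free applies instead.
Duty = $135,801.70 × 0% = $0.00.
Line 3 (3313.47, Bralovia, 232 kg, $5,479.84):
Base rate for 3313.47 is 18.5% + $2.97/kg.
Additional duty on 3313.47 from Bralovia: +49.3%. Applied ad valorem rate: 18.5% + 49.3% = 67.8%.
Duty = $5,479.84 × 67.8% + 232 × $2.97 = $4,404.37.
Total = $0.00 + $0.00 + $4,404.37 = $4,404.37.

$4,404.37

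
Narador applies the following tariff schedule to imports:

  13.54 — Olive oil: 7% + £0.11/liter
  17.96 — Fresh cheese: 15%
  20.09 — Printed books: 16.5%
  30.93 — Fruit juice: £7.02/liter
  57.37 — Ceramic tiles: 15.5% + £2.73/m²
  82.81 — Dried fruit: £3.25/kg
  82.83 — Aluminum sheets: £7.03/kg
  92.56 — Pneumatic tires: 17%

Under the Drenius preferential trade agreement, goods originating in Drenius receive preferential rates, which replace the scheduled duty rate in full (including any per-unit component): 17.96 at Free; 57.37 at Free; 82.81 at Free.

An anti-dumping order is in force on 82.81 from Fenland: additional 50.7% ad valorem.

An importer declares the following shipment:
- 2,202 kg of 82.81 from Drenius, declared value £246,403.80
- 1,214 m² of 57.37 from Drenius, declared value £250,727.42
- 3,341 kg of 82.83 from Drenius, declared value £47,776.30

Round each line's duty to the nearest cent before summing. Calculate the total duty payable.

£23,487.23

Line 1 (82.81, Drenius, 2,202 kg, £246,403.80):
Base rate for 82.81 is £3.25/kg.
Origin Drenius qualifies under the Narador–Drenius agreement and 82.81 is covered: preferential rate Free applies instead.
The additional-duty order on 82.81 targets Fenland, not Drenius; it does not apply.
Duty = £246,403.80 × 0% = £0.00.
Line 2 (57.37, Drenius, 1,214 m², £250,727.42):
Base rate for 57.37 is 15.5% + £2.73/m².
Origin Drenius qualifies under the Narador–Drenius agreement and 57.37 is covered: preferential rate Free applies instead.
Duty = £250,727.42 × 0% = £0.00.
Line 3 (82.83, Drenius, 3,341 kg, £47,776.30):
Base rate for 82.83 is £7.03/kg.
Origin Drenius is the FTA partner but 82.83 is not on the preference list; base rate stands.
Duty = 3,341 × £7.03 = £23,487.23.
Total = £0.00 + £0.00 + £23,487.23 = £23,487.23.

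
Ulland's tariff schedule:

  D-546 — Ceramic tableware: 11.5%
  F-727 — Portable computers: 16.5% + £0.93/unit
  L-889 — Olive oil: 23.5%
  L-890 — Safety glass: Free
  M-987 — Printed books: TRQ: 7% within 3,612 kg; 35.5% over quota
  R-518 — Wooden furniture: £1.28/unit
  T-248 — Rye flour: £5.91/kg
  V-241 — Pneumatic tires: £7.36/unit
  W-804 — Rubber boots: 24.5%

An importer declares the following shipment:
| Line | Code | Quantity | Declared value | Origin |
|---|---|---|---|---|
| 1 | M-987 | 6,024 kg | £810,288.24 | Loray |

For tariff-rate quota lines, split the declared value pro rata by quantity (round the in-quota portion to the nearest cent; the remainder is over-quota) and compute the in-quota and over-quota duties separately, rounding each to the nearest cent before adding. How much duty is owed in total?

Line 1 (M-987, Loray, 6,024 kg, £810,288.24):
Code M-987 is under a tariff-rate quota (threshold 3,612 kg). In-quota: 3,612 kg at 7%; over-quota: 2,412 kg at 35.5%.
Pro-rata value split: in-quota = £810,288.24 × 3,612/6,024 = £485,850.12; over-quota = £810,288.24 − £485,850.12 = £324,438.12.
In-quota duty = £485,850.12 × 7% = £34,009.51. Over-quota duty = £324,438.12 × 35.5% = £115,175.53.
Line duty = £34,009.51 + £115,175.53 = £149,185.04.

£149,185.04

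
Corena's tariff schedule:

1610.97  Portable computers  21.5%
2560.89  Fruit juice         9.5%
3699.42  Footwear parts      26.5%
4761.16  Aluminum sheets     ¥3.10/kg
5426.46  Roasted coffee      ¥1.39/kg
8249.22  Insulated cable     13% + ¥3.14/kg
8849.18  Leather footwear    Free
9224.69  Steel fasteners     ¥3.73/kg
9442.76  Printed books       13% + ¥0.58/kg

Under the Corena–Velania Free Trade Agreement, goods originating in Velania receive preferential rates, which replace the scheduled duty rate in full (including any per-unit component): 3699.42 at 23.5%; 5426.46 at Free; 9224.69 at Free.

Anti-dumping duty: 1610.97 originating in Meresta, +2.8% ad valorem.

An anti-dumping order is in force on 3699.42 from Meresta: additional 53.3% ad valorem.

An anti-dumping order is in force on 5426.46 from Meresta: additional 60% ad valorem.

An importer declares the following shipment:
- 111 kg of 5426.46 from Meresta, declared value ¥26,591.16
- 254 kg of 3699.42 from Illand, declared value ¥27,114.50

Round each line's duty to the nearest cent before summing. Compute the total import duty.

¥23,294.33

Line 1 (5426.46, Meresta, 111 kg, ¥26,591.16):
Base rate for 5426.46 is ¥1.39/kg.
5426.46 has an FTA preferential rate, but origin Meresta is not Velania; base rate stands.
Additional duty on 5426.46 from Meresta: +60% ad valorem. Applied ad valorem rate = 60%.
Duty = ¥26,591.16 × 60% + 111 × ¥1.39 = ¥16,108.99.
Line 2 (3699.42, Illand, 254 kg, ¥27,114.50):
Base rate for 3699.42 is 26.5%.
3699.42 has an FTA preferential rate, but origin Illand is not Velania; base rate stands.
The additional-duty order on 3699.42 targets Meresta, not Illand; it does not apply.
Duty = ¥27,114.50 × 26.5% = ¥7,185.34.
Total = ¥16,108.99 + ¥7,185.34 = ¥23,294.33.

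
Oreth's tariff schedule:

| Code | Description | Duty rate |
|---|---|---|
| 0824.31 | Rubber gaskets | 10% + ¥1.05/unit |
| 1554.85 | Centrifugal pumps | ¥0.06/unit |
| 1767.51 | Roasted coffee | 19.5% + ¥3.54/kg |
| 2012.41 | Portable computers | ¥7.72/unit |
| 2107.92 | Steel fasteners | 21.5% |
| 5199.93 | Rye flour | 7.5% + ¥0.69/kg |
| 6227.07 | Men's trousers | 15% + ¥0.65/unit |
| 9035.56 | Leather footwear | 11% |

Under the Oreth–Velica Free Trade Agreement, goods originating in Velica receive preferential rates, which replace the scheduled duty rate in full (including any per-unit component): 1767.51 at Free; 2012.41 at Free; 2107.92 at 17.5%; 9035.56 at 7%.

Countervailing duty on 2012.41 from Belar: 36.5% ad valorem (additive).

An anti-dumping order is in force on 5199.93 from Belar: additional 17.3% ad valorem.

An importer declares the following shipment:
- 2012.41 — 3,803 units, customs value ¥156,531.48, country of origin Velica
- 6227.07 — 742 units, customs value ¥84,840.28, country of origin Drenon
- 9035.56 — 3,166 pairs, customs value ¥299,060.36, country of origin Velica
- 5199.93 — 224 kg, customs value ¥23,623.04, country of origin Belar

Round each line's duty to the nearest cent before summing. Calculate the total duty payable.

¥40,155.64

Line 1 (2012.41, Velica, 3,803 units, ¥156,531.48):
Base rate for 2012.41 is ¥7.72/unit.
Origin Velica qualifies under the Oreth–Velica agreement and 2012.41 is covered: preferential rate Free applies instead.
The additional-duty order on 2012.41 targets Belar, not Velica; it does not apply.
Duty = ¥156,531.48 × 0% = ¥0.00.
Line 2 (6227.07, Drenon, 742 units, ¥84,840.28):
Base rate for 6227.07 is 15% + ¥0.65/unit.
Duty = ¥84,840.28 × 15% + 742 × ¥0.65 = ¥13,208.34.
Line 3 (9035.56, Velica, 3,166 pairs, ¥299,060.36):
Base rate for 9035.56 is 11%.
Origin Velica qualifies under the Oreth–Velica agreement and 9035.56 is covered: preferential rate 7% applies instead.
Duty = ¥299,060.36 × 7% = ¥20,934.23.
Line 4 (5199.93, Belar, 224 kg, ¥23,623.04):
Base rate for 5199.93 is 7.5% + ¥0.69/kg.
Additional duty on 5199.93 from Belar: +17.3%. Applied ad valorem rate: 7.5% + 17.3% = 24.8%.
Duty = ¥23,623.04 × 24.8% + 224 × ¥0.69 = ¥6,013.07.
Total = ¥0.00 + ¥13,208.34 + ¥20,934.23 + ¥6,013.07 = ¥40,155.64.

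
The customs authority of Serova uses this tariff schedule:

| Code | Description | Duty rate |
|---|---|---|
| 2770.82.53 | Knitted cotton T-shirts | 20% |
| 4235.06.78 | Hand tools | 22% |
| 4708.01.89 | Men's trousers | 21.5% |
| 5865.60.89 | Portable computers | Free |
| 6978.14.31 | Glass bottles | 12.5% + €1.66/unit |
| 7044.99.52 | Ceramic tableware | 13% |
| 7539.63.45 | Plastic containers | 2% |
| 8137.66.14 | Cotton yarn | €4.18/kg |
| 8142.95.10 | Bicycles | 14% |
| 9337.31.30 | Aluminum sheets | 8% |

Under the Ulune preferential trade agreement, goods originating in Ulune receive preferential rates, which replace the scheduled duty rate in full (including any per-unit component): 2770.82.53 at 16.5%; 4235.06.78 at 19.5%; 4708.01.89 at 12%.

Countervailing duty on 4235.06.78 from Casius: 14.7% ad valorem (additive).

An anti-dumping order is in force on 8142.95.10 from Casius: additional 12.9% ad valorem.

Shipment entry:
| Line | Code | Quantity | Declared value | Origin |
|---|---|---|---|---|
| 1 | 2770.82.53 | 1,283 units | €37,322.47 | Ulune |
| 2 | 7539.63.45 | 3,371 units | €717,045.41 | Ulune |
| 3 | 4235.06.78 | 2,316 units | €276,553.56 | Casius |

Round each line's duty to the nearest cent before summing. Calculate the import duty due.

€121,994.28

Line 1 (2770.82.53, Ulune, 1,283 units, €37,322.47):
Base rate for 2770.82.53 is 20%.
Origin Ulune qualifies under the Serova–Ulune agreement and 2770.82.53 is covered: preferential rate 16.5% applies instead.
Duty = €37,322.47 × 16.5% = €6,158.21.
Line 2 (7539.63.45, Ulune, 3,371 units, €717,045.41):
Base rate for 7539.63.45 is 2%.
Origin Ulune is the FTA partner but 7539.63.45 is not on the preference list; base rate stands.
Duty = €717,045.41 × 2% = €14,340.91.
Line 3 (4235.06.78, Casius, 2,316 units, €276,553.56):
Base rate for 4235.06.78 is 22%.
4235.06.78 has an FTA preferential rate, but origin Casius is not Ulune; base rate stands.
Additional duty on 4235.06.78 from Casius: +14.7%. Applied ad valorem rate: 22% + 14.7% = 36.7%.
Duty = €276,553.56 × 36.7% = €101,495.16.
Total = €6,158.21 + €14,340.91 + €101,495.16 = €121,994.28.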